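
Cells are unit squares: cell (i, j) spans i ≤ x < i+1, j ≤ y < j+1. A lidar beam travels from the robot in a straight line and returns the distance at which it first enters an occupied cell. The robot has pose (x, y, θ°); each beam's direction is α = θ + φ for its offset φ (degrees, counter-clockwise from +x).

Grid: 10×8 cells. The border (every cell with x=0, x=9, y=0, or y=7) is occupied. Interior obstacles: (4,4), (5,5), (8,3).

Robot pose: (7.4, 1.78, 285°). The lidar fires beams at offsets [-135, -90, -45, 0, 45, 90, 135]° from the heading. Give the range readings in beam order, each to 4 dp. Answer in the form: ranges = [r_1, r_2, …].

ranges = [7.3901, 3.0137, 0.9007, 0.8075, 1.5600, 1.6564, 1.4087]

beam 1: φ=-135°, α=150°
  d=(-0.8660,0.5000)  start (7,1)  tX=0.4619 tY=0.4400  stride 1/|dx|=1.1547 1/|dy|=2.0000
    cross y-line → (7,2), t=0.4400
    cross x-line → (6,2), t=0.4619
    cross x-line → (5,2), t=1.6166
    cross y-line → (5,3), t=2.4400
    cross x-line → (4,3), t=2.7713
    cross x-line → (3,3), t=3.9260
    cross y-line → (3,4), t=4.4400
    cross x-line → (2,4), t=5.0807
    cross x-line → (1,4), t=6.2354
    cross y-line → (1,5), t=6.4400
    cross x-line → (0,5), t=7.3901 (wall)
  → r_1 = 7.3901
beam 2: φ=-90°, α=195°
  d=(-0.9659,-0.2588)  start (7,1)  tX=0.4141 tY=3.0137  stride 1/|dx|=1.0353 1/|dy|=3.8637
    cross x-line → (6,1), t=0.4141
    cross x-line → (5,1), t=1.4494
    cross x-line → (4,1), t=2.4847
    cross y-line → (4,0), t=3.0137 (wall)
  → r_2 = 3.0137
beam 3: φ=-45°, α=240°
  d=(-0.5000,-0.8660)  start (7,1)  tX=0.8000 tY=0.9007  stride 1/|dx|=2.0000 1/|dy|=1.1547
    cross x-line → (6,1), t=0.8000
    cross y-line → (6,0), t=0.9007 (wall)
  → r_3 = 0.9007
beam 4: φ=0°, α=285°
  d=(0.2588,-0.9659)  start (7,1)  tX=2.3182 tY=0.8075  stride 1/|dx|=3.8637 1/|dy|=1.0353
    cross y-line → (7,0), t=0.8075 (wall)
  → r_4 = 0.8075
beam 5: φ=45°, α=330°
  d=(0.8660,-0.5000)  start (7,1)  tX=0.6928 tY=1.5600  stride 1/|dx|=1.1547 1/|dy|=2.0000
    cross x-line → (8,1), t=0.6928
    cross y-line → (8,0), t=1.5600 (wall)
  → r_5 = 1.5600
beam 6: φ=90°, α=15°
  d=(0.9659,0.2588)  start (7,1)  tX=0.6212 tY=0.8500  stride 1/|dx|=1.0353 1/|dy|=3.8637
    cross x-line → (8,1), t=0.6212
    cross y-line → (8,2), t=0.8500
    cross x-line → (9,2), t=1.6564 (wall)
  → r_6 = 1.6564
beam 7: φ=135°, α=60°
  d=(0.5000,0.8660)  start (7,1)  tX=1.2000 tY=0.2540  stride 1/|dx|=2.0000 1/|dy|=1.1547
    cross y-line → (7,2), t=0.2540
    cross x-line → (8,2), t=1.2000
    cross y-line → (8,3), t=1.4087 (wall)
  → r_7 = 1.4087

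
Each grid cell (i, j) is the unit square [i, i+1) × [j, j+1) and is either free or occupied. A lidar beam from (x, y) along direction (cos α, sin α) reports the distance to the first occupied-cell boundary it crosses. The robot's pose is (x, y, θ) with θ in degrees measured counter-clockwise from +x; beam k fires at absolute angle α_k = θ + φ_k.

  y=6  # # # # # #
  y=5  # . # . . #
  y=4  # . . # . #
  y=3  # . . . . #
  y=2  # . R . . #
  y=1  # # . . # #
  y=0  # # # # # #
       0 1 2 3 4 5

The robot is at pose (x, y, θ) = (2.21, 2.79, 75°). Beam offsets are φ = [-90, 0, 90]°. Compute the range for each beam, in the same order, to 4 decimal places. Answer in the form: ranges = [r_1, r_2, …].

beam 1: φ=-90°, α=345°
  d=(0.9659,-0.2588)  start (2,2)  tX=0.8179 tY=3.0523  stride 1/|dx|=1.0353 1/|dy|=3.8637
    cross x-line → (3,2), t=0.8179
    cross x-line → (4,2), t=1.8531
    cross x-line → (5,2), t=2.8884 (wall)
  → r_1 = 2.8884
beam 2: φ=0°, α=75°
  d=(0.2588,0.9659)  start (2,2)  tX=3.0523 tY=0.2174  stride 1/|dx|=3.8637 1/|dy|=1.0353
    cross y-line → (2,3), t=0.2174
    cross y-line → (2,4), t=1.2527
    cross y-line → (2,5), t=2.2880 (wall)
  → r_2 = 2.2880
beam 3: φ=90°, α=165°
  d=(-0.9659,0.2588)  start (2,2)  tX=0.2174 tY=0.8114  stride 1/|dx|=1.0353 1/|dy|=3.8637
    cross x-line → (1,2), t=0.2174
    cross y-line → (1,3), t=0.8114
    cross x-line → (0,3), t=1.2527 (wall)
  → r_3 = 1.2527

ranges = [2.8884, 2.2880, 1.2527]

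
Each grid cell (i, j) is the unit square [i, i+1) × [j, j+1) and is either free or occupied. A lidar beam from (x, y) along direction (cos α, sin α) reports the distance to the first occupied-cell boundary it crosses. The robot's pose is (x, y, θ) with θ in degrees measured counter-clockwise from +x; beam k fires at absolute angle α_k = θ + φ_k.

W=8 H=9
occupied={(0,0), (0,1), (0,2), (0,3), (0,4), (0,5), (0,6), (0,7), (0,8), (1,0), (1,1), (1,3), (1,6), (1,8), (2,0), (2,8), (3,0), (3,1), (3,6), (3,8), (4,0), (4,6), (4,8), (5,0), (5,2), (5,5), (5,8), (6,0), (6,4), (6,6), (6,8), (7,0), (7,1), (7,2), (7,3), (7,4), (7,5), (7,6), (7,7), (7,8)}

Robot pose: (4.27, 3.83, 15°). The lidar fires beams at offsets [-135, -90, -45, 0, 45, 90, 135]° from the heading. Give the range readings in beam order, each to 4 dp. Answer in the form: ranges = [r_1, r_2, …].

beam 1: φ=-135°, α=240°
  cosα=-0.5000 sinα=-0.8660 | (4,3) | tMaxX 0.5400 tMaxY 0.9584 | tΔX 2.0000 tΔY 1.1547
    t=0.5400 [x] (3,3)
    t=0.9584 [y] (3,2)
    t=2.1131 [y] (3,1) — stop
  → r_1 = 2.1131
beam 2: φ=-90°, α=285°
  cosα=0.2588 sinα=-0.9659 | (4,3) | tMaxX 2.8205 tMaxY 0.8593 | tΔX 3.8637 tΔY 1.0353
    t=0.8593 [y] (4,2)
    t=1.8946 [y] (4,1)
    t=2.8205 [x] (5,1)
    t=2.9298 [y] (5,0) — stop
  → r_2 = 2.9298
beam 3: φ=-45°, α=330°
  cosα=0.8660 sinα=-0.5000 | (4,3) | tMaxX 0.8429 tMaxY 1.6600 | tΔX 1.1547 tΔY 2.0000
    t=0.8429 [x] (5,3)
    t=1.6600 [y] (5,2) — stop
  → r_3 = 1.6600
beam 4: φ=0°, α=15°
  cosα=0.9659 sinα=0.2588 | (4,3) | tMaxX 0.7558 tMaxY 0.6568 | tΔX 1.0353 tΔY 3.8637
    t=0.6568 [y] (4,4)
    t=0.7558 [x] (5,4)
    t=1.7910 [x] (6,4) — stop
  → r_4 = 1.7910
beam 5: φ=45°, α=60°
  cosα=0.5000 sinα=0.8660 | (4,3) | tMaxX 1.4600 tMaxY 0.1963 | tΔX 2.0000 tΔY 1.1547
    t=0.1963 [y] (4,4)
    t=1.3510 [y] (4,5)
    t=1.4600 [x] (5,5) — stop
  → r_5 = 1.4600
beam 6: φ=90°, α=105°
  cosα=-0.2588 sinα=0.9659 | (4,3) | tMaxX 1.0432 tMaxY 0.1760 | tΔX 3.8637 tΔY 1.0353
    t=0.1760 [y] (4,4)
    t=1.0432 [x] (3,4)
    t=1.2113 [y] (3,5)
    t=2.2465 [y] (3,6) — stop
  → r_6 = 2.2465
beam 7: φ=135°, α=150°
  cosα=-0.8660 sinα=0.5000 | (4,3) | tMaxX 0.3118 tMaxY 0.3400 | tΔX 1.1547 tΔY 2.0000
    t=0.3118 [x] (3,3)
    t=0.3400 [y] (3,4)
    t=1.4665 [x] (2,4)
    t=2.3400 [y] (2,5)
    t=2.6212 [x] (1,5)
    t=3.7759 [x] (0,5) — stop
  → r_7 = 3.7759

ranges = [2.1131, 2.9298, 1.6600, 1.7910, 1.4600, 2.2465, 3.7759]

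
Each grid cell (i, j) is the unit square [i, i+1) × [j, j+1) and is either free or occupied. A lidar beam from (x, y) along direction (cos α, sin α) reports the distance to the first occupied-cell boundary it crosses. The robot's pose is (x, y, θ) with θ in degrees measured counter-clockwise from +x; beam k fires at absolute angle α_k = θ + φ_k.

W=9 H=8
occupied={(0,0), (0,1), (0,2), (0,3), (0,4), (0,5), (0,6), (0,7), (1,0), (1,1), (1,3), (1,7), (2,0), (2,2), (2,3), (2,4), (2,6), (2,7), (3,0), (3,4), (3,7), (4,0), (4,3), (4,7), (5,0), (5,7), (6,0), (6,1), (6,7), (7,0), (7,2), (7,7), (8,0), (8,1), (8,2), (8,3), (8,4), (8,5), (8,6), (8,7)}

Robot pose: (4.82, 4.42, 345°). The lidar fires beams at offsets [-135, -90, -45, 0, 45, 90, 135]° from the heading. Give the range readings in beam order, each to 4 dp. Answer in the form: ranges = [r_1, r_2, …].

beam 1: φ=-135°, α=210°
  cosα=-0.8660 sinα=-0.5000 | (4,4) | tMaxX 0.9469 tMaxY 0.8400 | tΔX 1.1547 tΔY 2.0000
    t=0.8400 [y] (4,3) — stop
  → r_1 = 0.8400
beam 2: φ=-90°, α=255°
  cosα=-0.2588 sinα=-0.9659 | (4,4) | tMaxX 3.1682 tMaxY 0.4348 | tΔX 3.8637 tΔY 1.0353
    t=0.4348 [y] (4,3) — stop
  → r_2 = 0.4348
beam 3: φ=-45°, α=300°
  cosα=0.5000 sinα=-0.8660 | (4,4) | tMaxX 0.3600 tMaxY 0.4850 | tΔX 2.0000 tΔY 1.1547
    t=0.3600 [x] (5,4)
    t=0.4850 [y] (5,3)
    t=1.6397 [y] (5,2)
    t=2.3600 [x] (6,2)
    t=2.7944 [y] (6,1) — stop
  → r_3 = 2.7944
beam 4: φ=0°, α=345°
  cosα=0.9659 sinα=-0.2588 | (4,4) | tMaxX 0.1863 tMaxY 1.6228 | tΔX 1.0353 tΔY 3.8637
    t=0.1863 [x] (5,4)
    t=1.2216 [x] (6,4)
    t=1.6228 [y] (6,3)
    t=2.2569 [x] (7,3)
    t=3.2922 [x] (8,3) — stop
  → r_4 = 3.2922
beam 5: φ=45°, α=30°
  cosα=0.8660 sinα=0.5000 | (4,4) | tMaxX 0.2078 tMaxY 1.1600 | tΔX 1.1547 tΔY 2.0000
    t=0.2078 [x] (5,4)
    t=1.1600 [y] (5,5)
    t=1.3625 [x] (6,5)
    t=2.5172 [x] (7,5)
    t=3.1600 [y] (7,6)
    t=3.6719 [x] (8,6) — stop
  → r_5 = 3.6719
beam 6: φ=90°, α=75°
  cosα=0.2588 sinα=0.9659 | (4,4) | tMaxX 0.6955 tMaxY 0.6005 | tΔX 3.8637 tΔY 1.0353
    t=0.6005 [y] (4,5)
    t=0.6955 [x] (5,5)
    t=1.6357 [y] (5,6)
    t=2.6710 [y] (5,7) — stop
  → r_6 = 2.6710
beam 7: φ=135°, α=120°
  cosα=-0.5000 sinα=0.8660 | (4,4) | tMaxX 1.6400 tMaxY 0.6697 | tΔX 2.0000 tΔY 1.1547
    t=0.6697 [y] (4,5)
    t=1.6400 [x] (3,5)
    t=1.8244 [y] (3,6)
    t=2.9791 [y] (3,7) — stop
  → r_7 = 2.9791

ranges = [0.8400, 0.4348, 2.7944, 3.2922, 3.6719, 2.6710, 2.9791]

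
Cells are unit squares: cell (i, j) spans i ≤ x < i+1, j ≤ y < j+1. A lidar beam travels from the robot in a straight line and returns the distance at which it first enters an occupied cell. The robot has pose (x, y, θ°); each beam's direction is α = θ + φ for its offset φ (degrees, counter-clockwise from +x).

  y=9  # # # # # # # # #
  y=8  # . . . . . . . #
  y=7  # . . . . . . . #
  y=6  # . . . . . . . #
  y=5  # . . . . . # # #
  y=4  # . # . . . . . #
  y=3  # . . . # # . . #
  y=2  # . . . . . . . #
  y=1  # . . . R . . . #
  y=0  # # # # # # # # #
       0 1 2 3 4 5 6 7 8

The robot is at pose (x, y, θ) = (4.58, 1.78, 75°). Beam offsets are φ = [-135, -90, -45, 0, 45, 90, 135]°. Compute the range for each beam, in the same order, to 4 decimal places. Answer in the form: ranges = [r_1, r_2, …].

ranges = [0.9007, 3.0137, 3.9491, 1.2630, 3.1600, 3.7063, 1.5600]

beam 1: φ=-135°, α=300°
  d=(0.5000,-0.8660)  start (4,1)  tX=0.8400 tY=0.9007  stride 1/|dx|=2.0000 1/|dy|=1.1547
    cross x-line → (5,1), t=0.8400
    cross y-line → (5,0), t=0.9007 (wall)
  → r_1 = 0.9007
beam 2: φ=-90°, α=345°
  d=(0.9659,-0.2588)  start (4,1)  tX=0.4348 tY=3.0137  stride 1/|dx|=1.0353 1/|dy|=3.8637
    cross x-line → (5,1), t=0.4348
    cross x-line → (6,1), t=1.4701
    cross x-line → (7,1), t=2.5054
    cross y-line → (7,0), t=3.0137 (wall)
  → r_2 = 3.0137
beam 3: φ=-45°, α=30°
  d=(0.8660,0.5000)  start (4,1)  tX=0.4850 tY=0.4400  stride 1/|dx|=1.1547 1/|dy|=2.0000
    cross y-line → (4,2), t=0.4400
    cross x-line → (5,2), t=0.4850
    cross x-line → (6,2), t=1.6397
    cross y-line → (6,3), t=2.4400
    cross x-line → (7,3), t=2.7944
    cross x-line → (8,3), t=3.9491 (wall)
  → r_3 = 3.9491
beam 4: φ=0°, α=75°
  d=(0.2588,0.9659)  start (4,1)  tX=1.6228 tY=0.2278  stride 1/|dx|=3.8637 1/|dy|=1.0353
    cross y-line → (4,2), t=0.2278
    cross y-line → (4,3), t=1.2630 (wall)
  → r_4 = 1.2630
beam 5: φ=45°, α=120°
  d=(-0.5000,0.8660)  start (4,1)  tX=1.1600 tY=0.2540  stride 1/|dx|=2.0000 1/|dy|=1.1547
    cross y-line → (4,2), t=0.2540
    cross x-line → (3,2), t=1.1600
    cross y-line → (3,3), t=1.4087
    cross y-line → (3,4), t=2.5634
    cross x-line → (2,4), t=3.1600 (wall)
  → r_5 = 3.1600
beam 6: φ=90°, α=165°
  d=(-0.9659,0.2588)  start (4,1)  tX=0.6005 tY=0.8500  stride 1/|dx|=1.0353 1/|dy|=3.8637
    cross x-line → (3,1), t=0.6005
    cross y-line → (3,2), t=0.8500
    cross x-line → (2,2), t=1.6357
    cross x-line → (1,2), t=2.6710
    cross x-line → (0,2), t=3.7063 (wall)
  → r_6 = 3.7063
beam 7: φ=135°, α=210°
  d=(-0.8660,-0.5000)  start (4,1)  tX=0.6697 tY=1.5600  stride 1/|dx|=1.1547 1/|dy|=2.0000
    cross x-line → (3,1), t=0.6697
    cross y-line → (3,0), t=1.5600 (wall)
  → r_7 = 1.5600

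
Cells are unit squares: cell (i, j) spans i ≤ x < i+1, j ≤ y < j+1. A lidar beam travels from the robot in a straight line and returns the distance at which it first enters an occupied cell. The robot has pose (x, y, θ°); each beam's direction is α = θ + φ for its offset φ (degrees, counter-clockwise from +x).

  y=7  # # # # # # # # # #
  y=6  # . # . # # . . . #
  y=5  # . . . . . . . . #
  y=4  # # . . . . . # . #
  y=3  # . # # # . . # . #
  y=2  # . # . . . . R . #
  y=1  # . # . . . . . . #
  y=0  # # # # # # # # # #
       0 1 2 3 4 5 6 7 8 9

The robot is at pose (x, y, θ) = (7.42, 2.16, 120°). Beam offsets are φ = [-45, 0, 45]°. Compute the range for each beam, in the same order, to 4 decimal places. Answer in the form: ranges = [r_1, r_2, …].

ranges = [0.8696, 4.4341, 3.2455]

beam 1: φ=-45°, α=75°
  dir = (cos 75°, sin 75°) = (0.2588, 0.9659); from cell (7,2)
  next x-line at t=2.2409, next y-line at t=0.8696; Δt_x=3.8637, Δt_y=1.0353
    y: enter (7,3) at t=0.8696 ← occupied
  → r_1 = 0.8696
beam 2: φ=0°, α=120°
  dir = (cos 120°, sin 120°) = (-0.5000, 0.8660); from cell (7,2)
  next x-line at t=0.8400, next y-line at t=0.9699; Δt_x=2.0000, Δt_y=1.1547
    x: enter (6,2) at t=0.8400
    y: enter (6,3) at t=0.9699
    y: enter (6,4) at t=2.1246
    x: enter (5,4) at t=2.8400
    y: enter (5,5) at t=3.2793
    y: enter (5,6) at t=4.4341 ← occupied
  → r_2 = 4.4341
beam 3: φ=45°, α=165°
  dir = (cos 165°, sin 165°) = (-0.9659, 0.2588); from cell (7,2)
  next x-line at t=0.4348, next y-line at t=3.2455; Δt_x=1.0353, Δt_y=3.8637
    x: enter (6,2) at t=0.4348
    x: enter (5,2) at t=1.4701
    x: enter (4,2) at t=2.5054
    y: enter (4,3) at t=3.2455 ← occupied
  → r_3 = 3.2455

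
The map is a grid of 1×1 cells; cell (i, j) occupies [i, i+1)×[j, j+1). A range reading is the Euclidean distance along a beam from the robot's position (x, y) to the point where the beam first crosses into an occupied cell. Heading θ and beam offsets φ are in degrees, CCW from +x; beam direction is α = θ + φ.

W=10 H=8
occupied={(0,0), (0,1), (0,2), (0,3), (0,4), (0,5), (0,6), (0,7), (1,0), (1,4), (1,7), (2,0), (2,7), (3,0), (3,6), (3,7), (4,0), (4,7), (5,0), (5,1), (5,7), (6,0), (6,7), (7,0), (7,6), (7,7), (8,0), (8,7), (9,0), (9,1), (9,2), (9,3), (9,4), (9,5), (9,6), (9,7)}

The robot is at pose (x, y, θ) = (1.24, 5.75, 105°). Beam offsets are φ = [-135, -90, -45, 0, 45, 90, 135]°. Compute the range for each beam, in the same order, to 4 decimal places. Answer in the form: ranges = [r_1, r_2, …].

ranges = [8.9605, 1.8221, 1.4434, 0.9273, 0.2771, 0.2485, 0.4800]

beam 1: φ=-135°, α=330°
  cosα=0.8660 sinα=-0.5000 | (1,5) | tMaxX 0.8776 tMaxY 1.5000 | tΔX 1.1547 tΔY 2.0000
    t=0.8776 [x] (2,5)
    t=1.5000 [y] (2,4)
    t=2.0323 [x] (3,4)
    t=3.1870 [x] (4,4)
    t=3.5000 [y] (4,3)
    t=4.3417 [x] (5,3)
    t=5.4964 [x] (6,3)
    t=5.5000 [y] (6,2)
    t=6.6511 [x] (7,2)
    t=7.5000 [y] (7,1)
    t=7.8058 [x] (8,1)
    t=8.9605 [x] (9,1) — stop
  → r_1 = 8.9605
beam 2: φ=-90°, α=15°
  cosα=0.9659 sinα=0.2588 | (1,5) | tMaxX 0.7868 tMaxY 0.9659 | tΔX 1.0353 tΔY 3.8637
    t=0.7868 [x] (2,5)
    t=0.9659 [y] (2,6)
    t=1.8221 [x] (3,6) — stop
  → r_2 = 1.8221
beam 3: φ=-45°, α=60°
  cosα=0.5000 sinα=0.8660 | (1,5) | tMaxX 1.5200 tMaxY 0.2887 | tΔX 2.0000 tΔY 1.1547
    t=0.2887 [y] (1,6)
    t=1.4434 [y] (1,7) — stop
  → r_3 = 1.4434
beam 4: φ=0°, α=105°
  cosα=-0.2588 sinα=0.9659 | (1,5) | tMaxX 0.9273 tMaxY 0.2588 | tΔX 3.8637 tΔY 1.0353
    t=0.2588 [y] (1,6)
    t=0.9273 [x] (0,6) — stop
  → r_4 = 0.9273
beam 5: φ=45°, α=150°
  cosα=-0.8660 sinα=0.5000 | (1,5) | tMaxX 0.2771 tMaxY 0.5000 | tΔX 1.1547 tΔY 2.0000
    t=0.2771 [x] (0,5) — stop
  → r_5 = 0.2771
beam 6: φ=90°, α=195°
  cosα=-0.9659 sinα=-0.2588 | (1,5) | tMaxX 0.2485 tMaxY 2.8978 | tΔX 1.0353 tΔY 3.8637
    t=0.2485 [x] (0,5) — stop
  → r_6 = 0.2485
beam 7: φ=135°, α=240°
  cosα=-0.5000 sinα=-0.8660 | (1,5) | tMaxX 0.4800 tMaxY 0.8660 | tΔX 2.0000 tΔY 1.1547
    t=0.4800 [x] (0,5) — stop
  → r_7 = 0.4800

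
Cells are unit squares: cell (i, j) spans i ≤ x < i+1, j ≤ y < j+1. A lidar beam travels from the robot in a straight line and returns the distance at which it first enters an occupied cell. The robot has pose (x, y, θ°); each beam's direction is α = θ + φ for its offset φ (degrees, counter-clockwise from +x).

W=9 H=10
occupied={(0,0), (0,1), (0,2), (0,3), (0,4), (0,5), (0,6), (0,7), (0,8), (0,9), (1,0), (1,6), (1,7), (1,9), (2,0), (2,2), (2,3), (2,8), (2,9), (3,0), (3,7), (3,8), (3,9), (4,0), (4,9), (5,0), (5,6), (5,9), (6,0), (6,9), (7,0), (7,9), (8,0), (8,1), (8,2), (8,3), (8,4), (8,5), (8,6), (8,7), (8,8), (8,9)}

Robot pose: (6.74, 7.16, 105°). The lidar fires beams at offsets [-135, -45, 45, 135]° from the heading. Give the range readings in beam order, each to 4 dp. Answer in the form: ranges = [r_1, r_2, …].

ranges = [1.4549, 2.1246, 3.1639, 7.1130]

beam 1: φ=-135°, α=330°
  dir = (cos 330°, sin 330°) = (0.8660, -0.5000); from cell (6,7)
  next x-line at t=0.3002, next y-line at t=0.3200; Δt_x=1.1547, Δt_y=2.0000
    x: enter (7,7) at t=0.3002
    y: enter (7,6) at t=0.3200
    x: enter (8,6) at t=1.4549 ← occupied
  → r_1 = 1.4549
beam 2: φ=-45°, α=60°
  dir = (cos 60°, sin 60°) = (0.5000, 0.8660); from cell (6,7)
  next x-line at t=0.5200, next y-line at t=0.9699; Δt_x=2.0000, Δt_y=1.1547
    x: enter (7,7) at t=0.5200
    y: enter (7,8) at t=0.9699
    y: enter (7,9) at t=2.1246 ← occupied
  → r_2 = 2.1246
beam 3: φ=45°, α=150°
  dir = (cos 150°, sin 150°) = (-0.8660, 0.5000); from cell (6,7)
  next x-line at t=0.8545, next y-line at t=1.6800; Δt_x=1.1547, Δt_y=2.0000
    x: enter (5,7) at t=0.8545
    y: enter (5,8) at t=1.6800
    x: enter (4,8) at t=2.0092
    x: enter (3,8) at t=3.1639 ← occupied
  → r_3 = 3.1639
beam 4: φ=135°, α=240°
  dir = (cos 240°, sin 240°) = (-0.5000, -0.8660); from cell (6,7)
  next x-line at t=1.4800, next y-line at t=0.1848; Δt_x=2.0000, Δt_y=1.1547
    y: enter (6,6) at t=0.1848
    y: enter (6,5) at t=1.3395
    x: enter (5,5) at t=1.4800
    y: enter (5,4) at t=2.4942
    x: enter (4,4) at t=3.4800
    y: enter (4,3) at t=3.6489
    y: enter (4,2) at t=4.8036
    x: enter (3,2) at t=5.4800
    y: enter (3,1) at t=5.9583
    y: enter (3,0) at t=7.1130 ← occupied
  → r_4 = 7.1130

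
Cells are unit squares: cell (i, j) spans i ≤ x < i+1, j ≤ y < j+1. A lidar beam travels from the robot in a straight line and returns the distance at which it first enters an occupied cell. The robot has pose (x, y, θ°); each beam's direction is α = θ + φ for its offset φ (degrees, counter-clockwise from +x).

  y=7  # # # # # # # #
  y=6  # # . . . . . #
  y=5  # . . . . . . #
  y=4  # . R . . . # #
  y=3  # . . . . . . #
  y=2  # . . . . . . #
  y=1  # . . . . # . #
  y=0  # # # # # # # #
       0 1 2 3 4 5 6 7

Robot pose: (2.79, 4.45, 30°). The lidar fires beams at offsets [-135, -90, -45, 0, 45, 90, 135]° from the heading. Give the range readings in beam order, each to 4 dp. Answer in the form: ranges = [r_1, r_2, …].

ranges = [3.5717, 3.9837, 4.3585, 4.8613, 2.6400, 1.7898, 1.8531]

beam 1: φ=-135°, α=255°
  direction (-0.2588, -0.9659); cell (2,4); t to first gridline: x 3.0523, y 0.4659 (then +3.8637 / +1.0353)
    (2,3) via y @ 0.4659
    (2,2) via y @ 1.5012
    (2,1) via y @ 2.5364
    (1,1) via x @ 3.0523
    (1,0) via y @ 3.5717  # hit
  → r_1 = 3.5717
beam 2: φ=-90°, α=300°
  direction (0.5000, -0.8660); cell (2,4); t to first gridline: x 0.4200, y 0.5196 (then +2.0000 / +1.1547)
    (3,4) via x @ 0.4200
    (3,3) via y @ 0.5196
    (3,2) via y @ 1.6743
    (4,2) via x @ 2.4200
    (4,1) via y @ 2.8290
    (4,0) via y @ 3.9837  # hit
  → r_2 = 3.9837
beam 3: φ=-45°, α=345°
  direction (0.9659, -0.2588); cell (2,4); t to first gridline: x 0.2174, y 1.7387 (then +1.0353 / +3.8637)
    (3,4) via x @ 0.2174
    (4,4) via x @ 1.2527
    (4,3) via y @ 1.7387
    (5,3) via x @ 2.2880
    (6,3) via x @ 3.3232
    (7,3) via x @ 4.3585  # hit
  → r_3 = 4.3585
beam 4: φ=0°, α=30°
  direction (0.8660, 0.5000); cell (2,4); t to first gridline: x 0.2425, y 1.1000 (then +1.1547 / +2.0000)
    (3,4) via x @ 0.2425
    (3,5) via y @ 1.1000
    (4,5) via x @ 1.3972
    (5,5) via x @ 2.5519
    (5,6) via y @ 3.1000
    (6,6) via x @ 3.7066
    (7,6) via x @ 4.8613  # hit
  → r_4 = 4.8613
beam 5: φ=45°, α=75°
  direction (0.2588, 0.9659); cell (2,4); t to first gridline: x 0.8114, y 0.5694 (then +3.8637 / +1.0353)
    (2,5) via y @ 0.5694
    (3,5) via x @ 0.8114
    (3,6) via y @ 1.6047
    (3,7) via y @ 2.6400  # hit
  → r_5 = 2.6400
beam 6: φ=90°, α=120°
  direction (-0.5000, 0.8660); cell (2,4); t to first gridline: x 1.5800, y 0.6351 (then +2.0000 / +1.1547)
    (2,5) via y @ 0.6351
    (1,5) via x @ 1.5800
    (1,6) via y @ 1.7898  # hit
  → r_6 = 1.7898
beam 7: φ=135°, α=165°
  direction (-0.9659, 0.2588); cell (2,4); t to first gridline: x 0.8179, y 2.1250 (then +1.0353 / +3.8637)
    (1,4) via x @ 0.8179
    (0,4) via x @ 1.8531  # hit
  → r_7 = 1.8531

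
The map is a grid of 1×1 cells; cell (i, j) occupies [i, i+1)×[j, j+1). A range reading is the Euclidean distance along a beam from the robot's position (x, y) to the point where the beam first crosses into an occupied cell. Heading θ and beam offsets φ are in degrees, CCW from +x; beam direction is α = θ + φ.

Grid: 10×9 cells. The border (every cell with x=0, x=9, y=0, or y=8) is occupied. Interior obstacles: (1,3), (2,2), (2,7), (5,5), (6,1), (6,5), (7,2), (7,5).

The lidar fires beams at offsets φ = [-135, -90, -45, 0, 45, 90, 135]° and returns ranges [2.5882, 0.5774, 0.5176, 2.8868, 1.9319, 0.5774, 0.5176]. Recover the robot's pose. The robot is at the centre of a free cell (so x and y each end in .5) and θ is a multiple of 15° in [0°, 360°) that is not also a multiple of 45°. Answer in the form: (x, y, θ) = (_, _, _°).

(x, y, θ) = (8.5, 5.5, 240°)

The pose lattice has 48·16 = 768 candidates. Test each by forward raycasting.
  (5.5, 3.5, 330°): beam 2 = 2.8868 ≠ 0.5774 ✗
  (8.5, 4.5, 255°): beam 1 = 1.0000 ≠ 2.5882 ✗
  (8.5, 2.5, 330°): beam 1 = 0.5176 ≠ 2.5882 ✗
  (6.5, 7.5, 30°): beam 1 = 1.5529 ≠ 2.5882 ✗
  …
  (8.5, 5.5, 240°): r_1=2.5882, r_2=0.5774, r_3=0.5176, r_4=2.8868, r_5=1.9319, r_6=0.5774, r_7=0.5176 — all match ✓
Only this pose fits every beam.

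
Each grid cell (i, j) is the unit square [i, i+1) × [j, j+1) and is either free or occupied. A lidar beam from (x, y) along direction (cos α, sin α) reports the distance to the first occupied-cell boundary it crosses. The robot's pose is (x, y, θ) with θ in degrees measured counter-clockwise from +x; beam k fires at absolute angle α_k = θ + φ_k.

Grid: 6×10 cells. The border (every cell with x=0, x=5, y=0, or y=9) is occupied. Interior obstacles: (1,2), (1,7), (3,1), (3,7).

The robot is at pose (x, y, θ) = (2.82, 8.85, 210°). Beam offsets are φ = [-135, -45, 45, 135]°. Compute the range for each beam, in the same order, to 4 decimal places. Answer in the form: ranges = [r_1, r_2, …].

ranges = [0.1553, 0.5796, 6.0564, 2.2569]

beam 1: φ=-135°, α=75°
  cosα=0.2588 sinα=0.9659 | (2,8) | tMaxX 0.6955 tMaxY 0.1553 | tΔX 3.8637 tΔY 1.0353
    t=0.1553 [y] (2,9) — stop
  → r_1 = 0.1553
beam 2: φ=-45°, α=165°
  cosα=-0.9659 sinα=0.2588 | (2,8) | tMaxX 0.8489 tMaxY 0.5796 | tΔX 1.0353 tΔY 3.8637
    t=0.5796 [y] (2,9) — stop
  → r_2 = 0.5796
beam 3: φ=45°, α=255°
  cosα=-0.2588 sinα=-0.9659 | (2,8) | tMaxX 3.1682 tMaxY 0.8800 | tΔX 3.8637 tΔY 1.0353
    t=0.8800 [y] (2,7)
    t=1.9153 [y] (2,6)
    t=2.9505 [y] (2,5)
    t=3.1682 [x] (1,5)
    t=3.9858 [y] (1,4)
    t=5.0211 [y] (1,3)
    t=6.0564 [y] (1,2) — stop
  → r_3 = 6.0564
beam 4: φ=135°, α=345°
  cosα=0.9659 sinα=-0.2588 | (2,8) | tMaxX 0.1863 tMaxY 3.2841 | tΔX 1.0353 tΔY 3.8637
    t=0.1863 [x] (3,8)
    t=1.2216 [x] (4,8)
    t=2.2569 [x] (5,8) — stop
  → r_4 = 2.2569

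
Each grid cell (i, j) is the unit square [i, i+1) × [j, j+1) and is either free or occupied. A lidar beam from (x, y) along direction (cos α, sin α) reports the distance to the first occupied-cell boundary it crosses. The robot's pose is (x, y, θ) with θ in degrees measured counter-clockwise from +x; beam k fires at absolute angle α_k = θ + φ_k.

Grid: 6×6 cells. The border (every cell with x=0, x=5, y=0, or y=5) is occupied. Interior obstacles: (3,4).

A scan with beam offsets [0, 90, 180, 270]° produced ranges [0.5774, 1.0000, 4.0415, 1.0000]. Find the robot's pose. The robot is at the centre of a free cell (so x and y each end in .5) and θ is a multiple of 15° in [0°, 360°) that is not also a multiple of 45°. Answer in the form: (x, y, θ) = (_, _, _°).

(x, y, θ) = (4.5, 3.5, 30°)

The pose lattice has 15·16 = 240 candidates. Test each by forward raycasting.
  (4.5, 3.5, 285°): beam 1 = 1.9319 ≠ 0.5774 ✗
  (4.5, 4.5, 75°): beam 1 = 0.5176 ≠ 0.5774 ✗
  (1.5, 2.5, 300°): beam 1 = 1.7321 ≠ 0.5774 ✗
  (1.5, 1.5, 15°): beam 1 = 3.6235 ≠ 0.5774 ✗
  (2.5, 3.5, 165°): beam 1 = 1.5529 ≠ 0.5774 ✗
  …
  (4.5, 3.5, 30°): r_1=0.5774, r_2=1.0000, r_3=4.0415, r_4=1.0000 — all match ✓
No second candidate reproduces the full scan.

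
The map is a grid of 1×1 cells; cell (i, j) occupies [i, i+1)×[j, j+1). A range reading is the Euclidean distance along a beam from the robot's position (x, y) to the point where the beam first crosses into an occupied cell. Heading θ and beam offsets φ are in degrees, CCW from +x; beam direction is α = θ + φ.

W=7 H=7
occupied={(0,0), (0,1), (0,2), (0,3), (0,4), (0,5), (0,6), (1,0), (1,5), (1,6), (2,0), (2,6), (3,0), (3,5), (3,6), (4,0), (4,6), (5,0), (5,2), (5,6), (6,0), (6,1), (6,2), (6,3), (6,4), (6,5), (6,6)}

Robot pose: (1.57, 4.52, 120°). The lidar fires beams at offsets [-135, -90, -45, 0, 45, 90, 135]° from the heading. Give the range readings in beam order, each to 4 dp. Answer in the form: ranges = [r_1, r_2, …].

beam 1: φ=-135°, α=345°
  d=(0.9659,-0.2588)  start (1,4)  tX=0.4452 tY=2.0091  stride 1/|dx|=1.0353 1/|dy|=3.8637
    cross x-line → (2,4), t=0.4452
    cross x-line → (3,4), t=1.4804
    cross y-line → (3,3), t=2.0091
    cross x-line → (4,3), t=2.5157
    cross x-line → (5,3), t=3.5510
    cross x-line → (6,3), t=4.5863 (wall)
  → r_1 = 4.5863
beam 2: φ=-90°, α=30°
  d=(0.8660,0.5000)  start (1,4)  tX=0.4965 tY=0.9600  stride 1/|dx|=1.1547 1/|dy|=2.0000
    cross x-line → (2,4), t=0.4965
    cross y-line → (2,5), t=0.9600
    cross x-line → (3,5), t=1.6512 (wall)
  → r_2 = 1.6512
beam 3: φ=-45°, α=75°
  d=(0.2588,0.9659)  start (1,4)  tX=1.6614 tY=0.4969  stride 1/|dx|=3.8637 1/|dy|=1.0353
    cross y-line → (1,5), t=0.4969 (wall)
  → r_3 = 0.4969
beam 4: φ=0°, α=120°
  d=(-0.5000,0.8660)  start (1,4)  tX=1.1400 tY=0.5543  stride 1/|dx|=2.0000 1/|dy|=1.1547
    cross y-line → (1,5), t=0.5543 (wall)
  → r_4 = 0.5543
beam 5: φ=45°, α=165°
  d=(-0.9659,0.2588)  start (1,4)  tX=0.5901 tY=1.8546  stride 1/|dx|=1.0353 1/|dy|=3.8637
    cross x-line → (0,4), t=0.5901 (wall)
  → r_5 = 0.5901
beam 6: φ=90°, α=210°
  d=(-0.8660,-0.5000)  start (1,4)  tX=0.6582 tY=1.0400  stride 1/|dx|=1.1547 1/|dy|=2.0000
    cross x-line → (0,4), t=0.6582 (wall)
  → r_6 = 0.6582
beam 7: φ=135°, α=255°
  d=(-0.2588,-0.9659)  start (1,4)  tX=2.2023 tY=0.5383  stride 1/|dx|=3.8637 1/|dy|=1.0353
    cross y-line → (1,3), t=0.5383
    cross y-line → (1,2), t=1.5736
    cross x-line → (0,2), t=2.2023 (wall)
  → r_7 = 2.2023

ranges = [4.5863, 1.6512, 0.4969, 0.5543, 0.5901, 0.6582, 2.2023]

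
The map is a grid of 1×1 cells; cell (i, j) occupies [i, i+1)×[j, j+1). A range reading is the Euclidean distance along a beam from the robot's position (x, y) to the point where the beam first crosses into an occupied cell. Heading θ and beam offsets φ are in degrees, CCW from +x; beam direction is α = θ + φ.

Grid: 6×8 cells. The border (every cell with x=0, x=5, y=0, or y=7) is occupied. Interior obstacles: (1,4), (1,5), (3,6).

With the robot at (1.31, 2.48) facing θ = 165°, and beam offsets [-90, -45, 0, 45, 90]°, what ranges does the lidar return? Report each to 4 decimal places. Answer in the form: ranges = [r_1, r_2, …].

beam 1: φ=-90°, α=75°
  direction (0.2588, 0.9659); cell (1,2); t to first gridline: x 2.6660, y 0.5383 (then +3.8637 / +1.0353)
    (1,3) via y @ 0.5383
    (1,4) via y @ 1.5736  # hit
  → r_1 = 1.5736
beam 2: φ=-45°, α=120°
  direction (-0.5000, 0.8660); cell (1,2); t to first gridline: x 0.6200, y 0.6004 (then +2.0000 / +1.1547)
    (1,3) via y @ 0.6004
    (0,3) via x @ 0.6200  # hit
  → r_2 = 0.6200
beam 3: φ=0°, α=165°
  direction (-0.9659, 0.2588); cell (1,2); t to first gridline: x 0.3209, y 2.0091 (then +1.0353 / +3.8637)
    (0,2) via x @ 0.3209  # hit
  → r_3 = 0.3209
beam 4: φ=45°, α=210°
  direction (-0.8660, -0.5000); cell (1,2); t to first gridline: x 0.3580, y 0.9600 (then +1.1547 / +2.0000)
    (0,2) via x @ 0.3580  # hit
  → r_4 = 0.3580
beam 5: φ=90°, α=255°
  direction (-0.2588, -0.9659); cell (1,2); t to first gridline: x 1.1977, y 0.4969 (then +3.8637 / +1.0353)
    (1,1) via y @ 0.4969
    (0,1) via x @ 1.1977  # hit
  → r_5 = 1.1977

ranges = [1.5736, 0.6200, 0.3209, 0.3580, 1.1977]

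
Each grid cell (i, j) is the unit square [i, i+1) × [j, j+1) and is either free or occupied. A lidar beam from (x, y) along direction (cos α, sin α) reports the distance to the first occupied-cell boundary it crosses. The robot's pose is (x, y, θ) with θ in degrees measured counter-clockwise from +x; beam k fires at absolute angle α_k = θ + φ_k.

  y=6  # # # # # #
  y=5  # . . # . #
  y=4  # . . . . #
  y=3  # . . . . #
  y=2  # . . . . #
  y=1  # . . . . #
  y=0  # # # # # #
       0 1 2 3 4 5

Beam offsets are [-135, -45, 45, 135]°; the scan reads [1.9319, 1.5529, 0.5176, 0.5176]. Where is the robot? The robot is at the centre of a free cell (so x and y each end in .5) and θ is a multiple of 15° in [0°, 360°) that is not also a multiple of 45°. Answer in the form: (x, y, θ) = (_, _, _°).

Enumerate (i+0.5, j+0.5, θ) over the 19 free cells and 16 admissible headings. For each, cast all 4 beams and compare to the given ranges.
  (1.5, 1.5, 30°): beam 1 = 0.5176 ≠ 1.9319 ✗
  (3.5, 1.5, 330°): beam 2 = 0.5176 ≠ 1.5529 ✗
  (2.5, 2.5, 15°): beam 1 = 1.7321 ≠ 1.9319 ✗
  (1.5, 3.5, 30°): beam 2 = 3.6235 ≠ 1.5529 ✗
  (2.5, 5.5, 300°): beam 1 = 1.5529 ≠ 1.9319 ✗
  …
  (1.5, 5.5, 30°): r_1=1.9319, r_2=1.5529, r_3=0.5176, r_4=0.5176 — all match ✓
No second candidate reproduces the full scan.

(x, y, θ) = (1.5, 5.5, 30°)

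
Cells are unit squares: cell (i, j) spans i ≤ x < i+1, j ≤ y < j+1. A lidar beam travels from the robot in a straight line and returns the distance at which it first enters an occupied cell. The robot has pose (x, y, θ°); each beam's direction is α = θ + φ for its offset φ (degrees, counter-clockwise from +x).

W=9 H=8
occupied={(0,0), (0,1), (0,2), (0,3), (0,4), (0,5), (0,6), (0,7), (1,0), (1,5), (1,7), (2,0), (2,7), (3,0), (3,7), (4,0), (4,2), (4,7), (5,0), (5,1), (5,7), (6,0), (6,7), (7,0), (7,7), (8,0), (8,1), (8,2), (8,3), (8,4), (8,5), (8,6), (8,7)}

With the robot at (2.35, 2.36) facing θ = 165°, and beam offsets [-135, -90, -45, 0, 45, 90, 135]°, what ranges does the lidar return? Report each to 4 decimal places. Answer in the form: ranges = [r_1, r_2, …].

beam 1: φ=-135°, α=30°
  cosα=0.8660 sinα=0.5000 | (2,2) | tMaxX 0.7506 tMaxY 1.2800 | tΔX 1.1547 tΔY 2.0000
    t=0.7506 [x] (3,2)
    t=1.2800 [y] (3,3)
    t=1.9053 [x] (4,3)
    t=3.0600 [x] (5,3)
    t=3.2800 [y] (5,4)
    t=4.2147 [x] (6,4)
    t=5.2800 [y] (6,5)
    t=5.3694 [x] (7,5)
    t=6.5241 [x] (8,5) — stop
  → r_1 = 6.5241
beam 2: φ=-90°, α=75°
  cosα=0.2588 sinα=0.9659 | (2,2) | tMaxX 2.5114 tMaxY 0.6626 | tΔX 3.8637 tΔY 1.0353
    t=0.6626 [y] (2,3)
    t=1.6979 [y] (2,4)
    t=2.5114 [x] (3,4)
    t=2.7331 [y] (3,5)
    t=3.7684 [y] (3,6)
    t=4.8037 [y] (3,7) — stop
  → r_2 = 4.8037
beam 3: φ=-45°, α=120°
  cosα=-0.5000 sinα=0.8660 | (2,2) | tMaxX 0.7000 tMaxY 0.7390 | tΔX 2.0000 tΔY 1.1547
    t=0.7000 [x] (1,2)
    t=0.7390 [y] (1,3)
    t=1.8937 [y] (1,4)
    t=2.7000 [x] (0,4) — stop
  → r_3 = 2.7000
beam 4: φ=0°, α=165°
  cosα=-0.9659 sinα=0.2588 | (2,2) | tMaxX 0.3623 tMaxY 2.4728 | tΔX 1.0353 tΔY 3.8637
    t=0.3623 [x] (1,2)
    t=1.3976 [x] (0,2) — stop
  → r_4 = 1.3976
beam 5: φ=45°, α=210°
  cosα=-0.8660 sinα=-0.5000 | (2,2) | tMaxX 0.4041 tMaxY 0.7200 | tΔX 1.1547 tΔY 2.0000
    t=0.4041 [x] (1,2)
    t=0.7200 [y] (1,1)
    t=1.5588 [x] (0,1) — stop
  → r_5 = 1.5588
beam 6: φ=90°, α=255°
  cosα=-0.2588 sinα=-0.9659 | (2,2) | tMaxX 1.3523 tMaxY 0.3727 | tΔX 3.8637 tΔY 1.0353
    t=0.3727 [y] (2,1)
    t=1.3523 [x] (1,1)
    t=1.4080 [y] (1,0) — stop
  → r_6 = 1.4080
beam 7: φ=135°, α=300°
  cosα=0.5000 sinα=-0.8660 | (2,2) | tMaxX 1.3000 tMaxY 0.4157 | tΔX 2.0000 tΔY 1.1547
    t=0.4157 [y] (2,1)
    t=1.3000 [x] (3,1)
    t=1.5704 [y] (3,0) — stop
  → r_7 = 1.5704

ranges = [6.5241, 4.8037, 2.7000, 1.3976, 1.5588, 1.4080, 1.5704]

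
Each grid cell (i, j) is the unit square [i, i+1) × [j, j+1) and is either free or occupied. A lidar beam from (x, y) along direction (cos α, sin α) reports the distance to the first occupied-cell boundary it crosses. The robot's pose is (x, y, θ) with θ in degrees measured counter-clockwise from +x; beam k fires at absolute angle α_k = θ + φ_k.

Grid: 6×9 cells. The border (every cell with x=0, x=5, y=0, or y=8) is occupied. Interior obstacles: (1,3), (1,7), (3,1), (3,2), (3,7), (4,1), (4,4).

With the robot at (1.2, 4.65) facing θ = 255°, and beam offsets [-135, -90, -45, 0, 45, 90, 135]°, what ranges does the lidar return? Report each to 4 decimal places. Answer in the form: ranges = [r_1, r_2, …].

beam 1: φ=-135°, α=120°
  d=(-0.5000,0.8660)  start (1,4)  tX=0.4000 tY=0.4041  stride 1/|dx|=2.0000 1/|dy|=1.1547
    cross x-line → (0,4), t=0.4000 (wall)
  → r_1 = 0.4000
beam 2: φ=-90°, α=165°
  d=(-0.9659,0.2588)  start (1,4)  tX=0.2071 tY=1.3523  stride 1/|dx|=1.0353 1/|dy|=3.8637
    cross x-line → (0,4), t=0.2071 (wall)
  → r_2 = 0.2071
beam 3: φ=-45°, α=210°
  d=(-0.8660,-0.5000)  start (1,4)  tX=0.2309 tY=1.3000  stride 1/|dx|=1.1547 1/|dy|=2.0000
    cross x-line → (0,4), t=0.2309 (wall)
  → r_3 = 0.2309
beam 4: φ=0°, α=255°
  d=(-0.2588,-0.9659)  start (1,4)  tX=0.7727 tY=0.6729  stride 1/|dx|=3.8637 1/|dy|=1.0353
    cross y-line → (1,3), t=0.6729 (wall)
  → r_4 = 0.6729
beam 5: φ=45°, α=300°
  d=(0.5000,-0.8660)  start (1,4)  tX=1.6000 tY=0.7506  stride 1/|dx|=2.0000 1/|dy|=1.1547
    cross y-line → (1,3), t=0.7506 (wall)
  → r_5 = 0.7506
beam 6: φ=90°, α=345°
  d=(0.9659,-0.2588)  start (1,4)  tX=0.8282 tY=2.5114  stride 1/|dx|=1.0353 1/|dy|=3.8637
    cross x-line → (2,4), t=0.8282
    cross x-line → (3,4), t=1.8635
    cross y-line → (3,3), t=2.5114
    cross x-line → (4,3), t=2.8988
    cross x-line → (5,3), t=3.9340 (wall)
  → r_6 = 3.9340
beam 7: φ=135°, α=30°
  d=(0.8660,0.5000)  start (1,4)  tX=0.9238 tY=0.7000  stride 1/|dx|=1.1547 1/|dy|=2.0000
    cross y-line → (1,5), t=0.7000
    cross x-line → (2,5), t=0.9238
    cross x-line → (3,5), t=2.0785
    cross y-line → (3,6), t=2.7000
    cross x-line → (4,6), t=3.2332
    cross x-line → (5,6), t=4.3879 (wall)
  → r_7 = 4.3879

ranges = [0.4000, 0.2071, 0.2309, 0.6729, 0.7506, 3.9340, 4.3879]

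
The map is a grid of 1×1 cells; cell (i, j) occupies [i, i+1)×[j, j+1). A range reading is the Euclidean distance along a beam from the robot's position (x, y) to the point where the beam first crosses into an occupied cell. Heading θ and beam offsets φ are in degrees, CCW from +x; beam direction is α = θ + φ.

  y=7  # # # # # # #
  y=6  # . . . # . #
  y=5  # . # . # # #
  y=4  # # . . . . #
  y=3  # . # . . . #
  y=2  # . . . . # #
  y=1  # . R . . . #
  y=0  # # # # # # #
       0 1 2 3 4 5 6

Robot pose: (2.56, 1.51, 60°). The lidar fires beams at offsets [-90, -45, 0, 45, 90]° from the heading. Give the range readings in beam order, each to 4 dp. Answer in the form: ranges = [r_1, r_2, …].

ranges = [1.0200, 2.5261, 4.0299, 1.5426, 1.8013]

beam 1: φ=-90°, α=330°
  direction (0.8660, -0.5000); cell (2,1); t to first gridline: x 0.5081, y 1.0200 (then +1.1547 / +2.0000)
    (3,1) via x @ 0.5081
    (3,0) via y @ 1.0200  # hit
  → r_1 = 1.0200
beam 2: φ=-45°, α=15°
  direction (0.9659, 0.2588); cell (2,1); t to first gridline: x 0.4555, y 1.8932 (then +1.0353 / +3.8637)
    (3,1) via x @ 0.4555
    (4,1) via x @ 1.4908
    (4,2) via y @ 1.8932
    (5,2) via x @ 2.5261  # hit
  → r_2 = 2.5261
beam 3: φ=0°, α=60°
  direction (0.5000, 0.8660); cell (2,1); t to first gridline: x 0.8800, y 0.5658 (then +2.0000 / +1.1547)
    (2,2) via y @ 0.5658
    (3,2) via x @ 0.8800
    (3,3) via y @ 1.7205
    (3,4) via y @ 2.8752
    (4,4) via x @ 2.8800
    (4,5) via y @ 4.0299  # hit
  → r_3 = 4.0299
beam 4: φ=45°, α=105°
  direction (-0.2588, 0.9659); cell (2,1); t to first gridline: x 2.1637, y 0.5073 (then +3.8637 / +1.0353)
    (2,2) via y @ 0.5073
    (2,3) via y @ 1.5426  # hit
  → r_4 = 1.5426
beam 5: φ=90°, α=150°
  direction (-0.8660, 0.5000); cell (2,1); t to first gridline: x 0.6466, y 0.9800 (then +1.1547 / +2.0000)
    (1,1) via x @ 0.6466
    (1,2) via y @ 0.9800
    (0,2) via x @ 1.8013  # hit
  → r_5 = 1.8013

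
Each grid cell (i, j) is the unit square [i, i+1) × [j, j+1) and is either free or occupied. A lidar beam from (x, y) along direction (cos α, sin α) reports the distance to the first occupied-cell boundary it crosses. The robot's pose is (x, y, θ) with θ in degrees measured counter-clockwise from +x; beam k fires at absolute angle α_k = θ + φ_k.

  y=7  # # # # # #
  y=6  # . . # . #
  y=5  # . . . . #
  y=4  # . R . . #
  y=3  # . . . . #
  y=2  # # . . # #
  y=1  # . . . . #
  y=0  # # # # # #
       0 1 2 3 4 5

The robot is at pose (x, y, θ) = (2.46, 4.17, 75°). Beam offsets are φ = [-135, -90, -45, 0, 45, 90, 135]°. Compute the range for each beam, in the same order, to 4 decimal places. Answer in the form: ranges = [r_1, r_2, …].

ranges = [3.6604, 2.6296, 2.9329, 2.0864, 2.9200, 1.5115, 1.6859]

beam 1: φ=-135°, α=300°
  cosα=0.5000 sinα=-0.8660 | (2,4) | tMaxX 1.0800 tMaxY 0.1963 | tΔX 2.0000 tΔY 1.1547
    t=0.1963 [y] (2,3)
    t=1.0800 [x] (3,3)
    t=1.3510 [y] (3,2)
    t=2.5057 [y] (3,1)
    t=3.0800 [x] (4,1)
    t=3.6604 [y] (4,0) — stop
  → r_1 = 3.6604
beam 2: φ=-90°, α=345°
  cosα=0.9659 sinα=-0.2588 | (2,4) | tMaxX 0.5590 tMaxY 0.6568 | tΔX 1.0353 tΔY 3.8637
    t=0.5590 [x] (3,4)
    t=0.6568 [y] (3,3)
    t=1.5943 [x] (4,3)
    t=2.6296 [x] (5,3) — stop
  → r_2 = 2.6296
beam 3: φ=-45°, α=30°
  cosα=0.8660 sinα=0.5000 | (2,4) | tMaxX 0.6235 tMaxY 1.6600 | tΔX 1.1547 tΔY 2.0000
    t=0.6235 [x] (3,4)
    t=1.6600 [y] (3,5)
    t=1.7782 [x] (4,5)
    t=2.9329 [x] (5,5) — stop
  → r_3 = 2.9329
beam 4: φ=0°, α=75°
  cosα=0.2588 sinα=0.9659 | (2,4) | tMaxX 2.0864 tMaxY 0.8593 | tΔX 3.8637 tΔY 1.0353
    t=0.8593 [y] (2,5)
    t=1.8946 [y] (2,6)
    t=2.0864 [x] (3,6) — stop
  → r_4 = 2.0864
beam 5: φ=45°, α=120°
  cosα=-0.5000 sinα=0.8660 | (2,4) | tMaxX 0.9200 tMaxY 0.9584 | tΔX 2.0000 tΔY 1.1547
    t=0.9200 [x] (1,4)
    t=0.9584 [y] (1,5)
    t=2.1131 [y] (1,6)
    t=2.9200 [x] (0,6) — stop
  → r_5 = 2.9200
beam 6: φ=90°, α=165°
  cosα=-0.9659 sinα=0.2588 | (2,4) | tMaxX 0.4762 tMaxY 3.2069 | tΔX 1.0353 tΔY 3.8637
    t=0.4762 [x] (1,4)
    t=1.5115 [x] (0,4) — stop
  → r_6 = 1.5115
beam 7: φ=135°, α=210°
  cosα=-0.8660 sinα=-0.5000 | (2,4) | tMaxX 0.5312 tMaxY 0.3400 | tΔX 1.1547 tΔY 2.0000
    t=0.3400 [y] (2,3)
    t=0.5312 [x] (1,3)
    t=1.6859 [x] (0,3) — stop
  → r_7 = 1.6859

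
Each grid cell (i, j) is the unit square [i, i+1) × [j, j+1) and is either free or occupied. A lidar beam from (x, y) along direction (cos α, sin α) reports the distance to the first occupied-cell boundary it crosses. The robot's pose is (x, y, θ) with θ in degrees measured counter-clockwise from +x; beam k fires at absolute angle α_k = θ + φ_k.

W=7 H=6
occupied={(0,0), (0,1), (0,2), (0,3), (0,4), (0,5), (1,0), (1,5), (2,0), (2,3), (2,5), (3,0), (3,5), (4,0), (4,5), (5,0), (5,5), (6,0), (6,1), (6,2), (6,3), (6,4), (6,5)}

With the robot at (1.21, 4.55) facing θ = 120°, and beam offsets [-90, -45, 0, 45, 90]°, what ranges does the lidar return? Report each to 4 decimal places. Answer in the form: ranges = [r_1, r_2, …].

beam 1: φ=-90°, α=30°
  dir = (cos 30°, sin 30°) = (0.8660, 0.5000); from cell (1,4)
  next x-line at t=0.9122, next y-line at t=0.9000; Δt_x=1.1547, Δt_y=2.0000
    y: enter (1,5) at t=0.9000 ← occupied
  → r_1 = 0.9000
beam 2: φ=-45°, α=75°
  dir = (cos 75°, sin 75°) = (0.2588, 0.9659); from cell (1,4)
  next x-line at t=3.0523, next y-line at t=0.4659; Δt_x=3.8637, Δt_y=1.0353
    y: enter (1,5) at t=0.4659 ← occupied
  → r_2 = 0.4659
beam 3: φ=0°, α=120°
  dir = (cos 120°, sin 120°) = (-0.5000, 0.8660); from cell (1,4)
  next x-line at t=0.4200, next y-line at t=0.5196; Δt_x=2.0000, Δt_y=1.1547
    x: enter (0,4) at t=0.4200 ← occupied
  → r_3 = 0.4200
beam 4: φ=45°, α=165°
  dir = (cos 165°, sin 165°) = (-0.9659, 0.2588); from cell (1,4)
  next x-line at t=0.2174, next y-line at t=1.7387; Δt_x=1.0353, Δt_y=3.8637
    x: enter (0,4) at t=0.2174 ← occupied
  → r_4 = 0.2174
beam 5: φ=90°, α=210°
  dir = (cos 210°, sin 210°) = (-0.8660, -0.5000); from cell (1,4)
  next x-line at t=0.2425, next y-line at t=1.1000; Δt_x=1.1547, Δt_y=2.0000
    x: enter (0,4) at t=0.2425 ← occupied
  → r_5 = 0.2425

ranges = [0.9000, 0.4659, 0.4200, 0.2174, 0.2425]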